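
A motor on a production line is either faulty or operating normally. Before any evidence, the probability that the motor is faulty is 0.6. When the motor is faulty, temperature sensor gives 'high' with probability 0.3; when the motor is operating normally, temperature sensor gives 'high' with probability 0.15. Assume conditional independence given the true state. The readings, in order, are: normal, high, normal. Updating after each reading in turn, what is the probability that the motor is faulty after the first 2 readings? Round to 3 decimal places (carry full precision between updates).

0.712

Apply Bayes' rule sequentially, carrying P(faulty) forward.
After 'normal': P(faulty) = 0.7·0.6000 / (0.7·0.6000 + 0.85·0.4000) ≈ 0.5526
After 'high': P(faulty) = 0.3·0.5526 / (0.3·0.5526 + 0.15·0.4474) ≈ 0.7119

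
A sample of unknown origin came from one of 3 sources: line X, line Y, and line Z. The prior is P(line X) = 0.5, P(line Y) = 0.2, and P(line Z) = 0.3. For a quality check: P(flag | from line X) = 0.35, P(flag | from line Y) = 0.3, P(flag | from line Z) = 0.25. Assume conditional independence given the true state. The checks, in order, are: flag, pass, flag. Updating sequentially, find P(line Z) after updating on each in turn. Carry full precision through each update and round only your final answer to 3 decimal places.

0.212

After 'flag': normaliser = 0.35·0.5000 + 0.3·0.2000 + 0.25·0.3000; P(line X) ≈ 0.5645, P(line Y) ≈ 0.1935, P(line Z) ≈ 0.2419
After 'pass': normaliser = 0.65·0.5645 + 0.7·0.1935 + 0.75·0.2419; P(line X) ≈ 0.5366, P(line Y) ≈ 0.1981, P(line Z) ≈ 0.2653
After 'flag': normaliser = 0.35·0.5366 + 0.3·0.1981 + 0.25·0.2653; P(line X) ≈ 0.5989, P(line Y) ≈ 0.1895, P(line Z) ≈ 0.2115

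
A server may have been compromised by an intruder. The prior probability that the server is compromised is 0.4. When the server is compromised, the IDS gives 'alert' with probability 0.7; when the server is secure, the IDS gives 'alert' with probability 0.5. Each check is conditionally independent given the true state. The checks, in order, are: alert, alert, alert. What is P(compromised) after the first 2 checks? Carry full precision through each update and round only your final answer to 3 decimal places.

After 'alert': P(compromised) = 0.7·0.4000 / (0.7·0.4000 + 0.5·0.6000) ≈ 0.4828
After 'alert': P(compromised) = 0.7·0.4828 / (0.7·0.4828 + 0.5·0.5172) ≈ 0.5665

0.566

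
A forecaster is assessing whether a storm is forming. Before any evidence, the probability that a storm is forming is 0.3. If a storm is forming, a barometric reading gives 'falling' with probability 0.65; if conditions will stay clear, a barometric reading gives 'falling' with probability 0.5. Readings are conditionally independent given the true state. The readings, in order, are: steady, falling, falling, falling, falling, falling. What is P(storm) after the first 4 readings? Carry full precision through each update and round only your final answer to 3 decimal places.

0.397

After 'steady': P(storm) = 0.35·0.3000 / (0.35·0.3000 + 0.5·0.7000) ≈ 0.2308
After 'falling': P(storm) = 0.65·0.2308 / (0.65·0.2308 + 0.5·0.7692) ≈ 0.2806
After 'falling': P(storm) = 0.65·0.2806 / (0.65·0.2806 + 0.5·0.7194) ≈ 0.3364
After 'falling': P(storm) = 0.65·0.3364 / (0.65·0.3364 + 0.5·0.6636) ≈ 0.3973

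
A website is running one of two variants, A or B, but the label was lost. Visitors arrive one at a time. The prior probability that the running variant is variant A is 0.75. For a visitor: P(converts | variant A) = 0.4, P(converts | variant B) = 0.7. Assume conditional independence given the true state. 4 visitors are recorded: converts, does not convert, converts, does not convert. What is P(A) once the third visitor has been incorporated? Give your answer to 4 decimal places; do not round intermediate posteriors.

After 'converts': P(A) = 0.4·0.7500 / (0.4·0.7500 + 0.7·0.2500) ≈ 0.6316
After 'does not convert': P(A) = 0.6·0.6316 / (0.6·0.6316 + 0.3·0.3684) ≈ 0.7742
After 'converts': P(A) = 0.4·0.7742 / (0.4·0.7742 + 0.7·0.2258) ≈ 0.6621

0.6621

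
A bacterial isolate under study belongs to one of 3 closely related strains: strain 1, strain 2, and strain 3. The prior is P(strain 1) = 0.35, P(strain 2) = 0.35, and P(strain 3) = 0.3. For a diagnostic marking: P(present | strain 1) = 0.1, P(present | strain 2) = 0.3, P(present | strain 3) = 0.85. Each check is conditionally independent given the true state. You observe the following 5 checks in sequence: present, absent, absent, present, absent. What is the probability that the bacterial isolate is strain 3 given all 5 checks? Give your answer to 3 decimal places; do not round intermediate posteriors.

After 'present': normaliser = 0.1·0.3500 + 0.3·0.3500 + 0.85·0.3000; P(strain 1) ≈ 0.0886, P(strain 2) ≈ 0.2658, P(strain 3) ≈ 0.6456
After 'absent': normaliser = 0.9·0.0886 + 0.7·0.2658 + 0.15·0.6456; P(strain 1) ≈ 0.2199, P(strain 2) ≈ 0.5131, P(strain 3) ≈ 0.2670
After 'absent': normaliser = 0.9·0.2199 + 0.7·0.5131 + 0.15·0.2670; P(strain 1) ≈ 0.3314, P(strain 2) ≈ 0.6015, P(strain 3) ≈ 0.0671
After 'present': normaliser = 0.1·0.3314 + 0.3·0.6015 + 0.85·0.0671; P(strain 1) ≈ 0.1225, P(strain 2) ≈ 0.6668, P(strain 3) ≈ 0.2107
After 'absent': normaliser = 0.9·0.1225 + 0.7·0.6668 + 0.15·0.2107; P(strain 1) ≈ 0.1811, P(strain 2) ≈ 0.7670, P(strain 3) ≈ 0.0519

0.052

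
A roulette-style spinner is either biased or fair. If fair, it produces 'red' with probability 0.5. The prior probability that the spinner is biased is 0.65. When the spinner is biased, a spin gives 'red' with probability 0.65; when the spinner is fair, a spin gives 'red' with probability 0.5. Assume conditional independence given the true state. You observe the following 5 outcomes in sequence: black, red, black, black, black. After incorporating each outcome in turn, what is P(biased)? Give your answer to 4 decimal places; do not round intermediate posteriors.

After 'black': P(biased) = 0.35·0.6500 / (0.35·0.6500 + 0.5·0.3500) ≈ 0.5652
After 'red': P(biased) = 0.65·0.5652 / (0.65·0.5652 + 0.5·0.4348) ≈ 0.6283
After 'black': P(biased) = 0.35·0.6283 / (0.35·0.6283 + 0.5·0.3717) ≈ 0.5419
After 'black': P(biased) = 0.35·0.5419 / (0.35·0.5419 + 0.5·0.4581) ≈ 0.4530
After 'black': P(biased) = 0.35·0.4530 / (0.35·0.4530 + 0.5·0.5470) ≈ 0.3670

0.3670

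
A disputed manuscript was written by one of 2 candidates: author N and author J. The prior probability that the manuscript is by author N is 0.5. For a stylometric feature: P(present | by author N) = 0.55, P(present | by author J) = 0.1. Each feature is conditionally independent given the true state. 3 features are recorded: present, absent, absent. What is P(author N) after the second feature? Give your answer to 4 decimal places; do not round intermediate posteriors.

0.7333

Each posterior becomes the prior for the next update.
After 'present': P(author N) = 0.55·0.5000 / (0.55·0.5000 + 0.1·0.5000) ≈ 0.8462
After 'absent': P(author N) = 0.45·0.8462 / (0.45·0.8462 + 0.9·0.1538) ≈ 0.7333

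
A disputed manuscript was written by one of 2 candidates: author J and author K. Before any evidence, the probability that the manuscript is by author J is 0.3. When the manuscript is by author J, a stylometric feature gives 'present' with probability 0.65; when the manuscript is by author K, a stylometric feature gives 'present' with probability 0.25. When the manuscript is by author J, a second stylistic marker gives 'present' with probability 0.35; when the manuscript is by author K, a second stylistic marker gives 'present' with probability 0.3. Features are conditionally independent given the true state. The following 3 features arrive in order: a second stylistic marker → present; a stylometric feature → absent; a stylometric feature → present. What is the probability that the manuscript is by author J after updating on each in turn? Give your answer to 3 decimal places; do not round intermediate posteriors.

After a second stylistic marker='present': P(author J) = 0.35·0.3000 / (0.35·0.3000 + 0.3·0.7000) ≈ 0.3333
After a stylometric feature='absent': P(author J) = 0.35·0.3333 / (0.35·0.3333 + 0.75·0.6667) ≈ 0.1892
After a stylometric feature='present': P(author J) = 0.65·0.1892 / (0.65·0.1892 + 0.25·0.8108) ≈ 0.3776

0.378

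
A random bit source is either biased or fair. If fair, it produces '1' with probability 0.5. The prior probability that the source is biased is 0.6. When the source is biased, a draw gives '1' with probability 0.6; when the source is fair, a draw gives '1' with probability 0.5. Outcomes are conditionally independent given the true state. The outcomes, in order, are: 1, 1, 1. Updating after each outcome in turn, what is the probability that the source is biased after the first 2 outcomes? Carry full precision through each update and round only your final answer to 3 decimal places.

0.684

After '1': P(biased) = 0.6·0.6000 / (0.6·0.6000 + 0.5·0.4000) ≈ 0.6429
After '1': P(biased) = 0.6·0.6429 / (0.6·0.6429 + 0.5·0.3571) ≈ 0.6835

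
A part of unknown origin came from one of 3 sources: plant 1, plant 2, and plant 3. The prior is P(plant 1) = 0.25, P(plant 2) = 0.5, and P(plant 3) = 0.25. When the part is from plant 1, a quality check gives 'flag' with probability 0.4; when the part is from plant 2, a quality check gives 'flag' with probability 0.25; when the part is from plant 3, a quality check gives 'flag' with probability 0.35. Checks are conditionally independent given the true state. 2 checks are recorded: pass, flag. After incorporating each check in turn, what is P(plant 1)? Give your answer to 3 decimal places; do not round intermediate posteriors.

After 'pass': normaliser = 0.6·0.2500 + 0.75·0.5000 + 0.65·0.2500; P(plant 1) ≈ 0.2182, P(plant 2) ≈ 0.5455, P(plant 3) ≈ 0.2364
After 'flag': normaliser = 0.4·0.2182 + 0.25·0.5455 + 0.35·0.2364; P(plant 1) ≈ 0.2849, P(plant 2) ≈ 0.4451, P(plant 3) ≈ 0.2700

0.285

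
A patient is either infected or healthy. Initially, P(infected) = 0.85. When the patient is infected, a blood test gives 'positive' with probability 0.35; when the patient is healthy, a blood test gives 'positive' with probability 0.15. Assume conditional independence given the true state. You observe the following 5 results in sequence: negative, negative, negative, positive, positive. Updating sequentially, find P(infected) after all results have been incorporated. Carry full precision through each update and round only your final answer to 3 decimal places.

After 'negative': P(infected) = 0.65·0.8500 / (0.65·0.8500 + 0.85·0.1500) ≈ 0.8125
After 'negative': P(infected) = 0.65·0.8125 / (0.65·0.8125 + 0.85·0.1875) ≈ 0.7682
After 'negative': P(infected) = 0.65·0.7682 / (0.65·0.7682 + 0.85·0.2318) ≈ 0.7170
After 'positive': P(infected) = 0.35·0.7170 / (0.35·0.7170 + 0.15·0.2830) ≈ 0.8553
After 'positive': P(infected) = 0.35·0.8553 / (0.35·0.8553 + 0.15·0.1447) ≈ 0.9324

0.932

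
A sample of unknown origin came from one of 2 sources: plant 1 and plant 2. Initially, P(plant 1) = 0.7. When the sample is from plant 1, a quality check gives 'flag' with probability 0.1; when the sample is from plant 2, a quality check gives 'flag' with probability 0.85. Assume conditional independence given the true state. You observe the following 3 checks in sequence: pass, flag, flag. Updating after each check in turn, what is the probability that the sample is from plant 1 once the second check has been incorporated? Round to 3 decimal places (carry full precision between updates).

Each posterior becomes the prior for the next update.
After 'pass': P(plant 1) = 0.9·0.7000 / (0.9·0.7000 + 0.15·0.3000) ≈ 0.9333
After 'flag': P(plant 1) = 0.1·0.9333 / (0.1·0.9333 + 0.85·0.0667) ≈ 0.6222

0.622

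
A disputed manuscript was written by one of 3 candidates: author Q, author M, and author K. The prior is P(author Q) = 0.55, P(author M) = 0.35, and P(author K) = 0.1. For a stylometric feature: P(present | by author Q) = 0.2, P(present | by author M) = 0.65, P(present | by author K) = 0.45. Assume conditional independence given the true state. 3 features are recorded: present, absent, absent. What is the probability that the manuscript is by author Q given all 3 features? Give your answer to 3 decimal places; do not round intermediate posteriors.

0.629

After 'present': normaliser = 0.2·0.5500 + 0.65·0.3500 + 0.45·0.1000; P(author Q) ≈ 0.2876, P(author M) ≈ 0.5948, P(author K) ≈ 0.1176
After 'absent': normaliser = 0.8·0.2876 + 0.35·0.5948 + 0.55·0.1176; P(author Q) ≈ 0.4574, P(author M) ≈ 0.4139, P(author K) ≈ 0.1287
After 'absent': normaliser = 0.8·0.4574 + 0.35·0.4139 + 0.55·0.1287; P(author Q) ≈ 0.6292, P(author M) ≈ 0.2491, P(author K) ≈ 0.1217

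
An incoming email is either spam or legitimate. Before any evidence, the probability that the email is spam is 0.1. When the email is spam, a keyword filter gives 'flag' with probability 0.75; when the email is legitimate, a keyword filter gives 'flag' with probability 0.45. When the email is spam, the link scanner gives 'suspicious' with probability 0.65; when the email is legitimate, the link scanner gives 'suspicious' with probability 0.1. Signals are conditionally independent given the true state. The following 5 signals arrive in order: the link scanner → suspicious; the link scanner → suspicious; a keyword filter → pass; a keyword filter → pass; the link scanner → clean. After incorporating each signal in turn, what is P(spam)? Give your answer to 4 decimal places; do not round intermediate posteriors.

0.2739

After the link scanner='suspicious': P(spam) = 0.65·0.1000 / (0.65·0.1000 + 0.1·0.9000) ≈ 0.4194
After the link scanner='suspicious': P(spam) = 0.65·0.4194 / (0.65·0.4194 + 0.1·0.5806) ≈ 0.8244
After a keyword filter='pass': P(spam) = 0.25·0.8244 / (0.25·0.8244 + 0.55·0.1756) ≈ 0.6809
After a keyword filter='pass': P(spam) = 0.25·0.6809 / (0.25·0.6809 + 0.55·0.3191) ≈ 0.4924
After the link scanner='clean': P(spam) = 0.35·0.4924 / (0.35·0.4924 + 0.9·0.5076) ≈ 0.2739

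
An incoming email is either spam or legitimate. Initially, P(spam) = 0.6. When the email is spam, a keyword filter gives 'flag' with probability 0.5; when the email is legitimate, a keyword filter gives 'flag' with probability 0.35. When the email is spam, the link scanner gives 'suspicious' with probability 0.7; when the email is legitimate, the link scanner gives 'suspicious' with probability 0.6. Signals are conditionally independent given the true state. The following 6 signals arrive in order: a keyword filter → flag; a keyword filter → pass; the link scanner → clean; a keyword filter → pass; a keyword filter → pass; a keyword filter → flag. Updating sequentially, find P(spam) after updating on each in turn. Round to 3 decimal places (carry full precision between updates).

Each posterior becomes the prior for the next update.
After a keyword filter='flag': P(spam) = 0.5·0.6000 / (0.5·0.6000 + 0.35·0.4000) ≈ 0.6818
After a keyword filter='pass': P(spam) = 0.5·0.6818 / (0.5·0.6818 + 0.65·0.3182) ≈ 0.6224
After the link scanner='clean': P(spam) = 0.3·0.6224 / (0.3·0.6224 + 0.4·0.3776) ≈ 0.5528
After a keyword filter='pass': P(spam) = 0.5·0.5528 / (0.5·0.5528 + 0.65·0.4472) ≈ 0.4874
After a keyword filter='pass': P(spam) = 0.5·0.4874 / (0.5·0.4874 + 0.65·0.5126) ≈ 0.4225
After a keyword filter='flag': P(spam) = 0.5·0.4225 / (0.5·0.4225 + 0.35·0.5775) ≈ 0.5110

0.511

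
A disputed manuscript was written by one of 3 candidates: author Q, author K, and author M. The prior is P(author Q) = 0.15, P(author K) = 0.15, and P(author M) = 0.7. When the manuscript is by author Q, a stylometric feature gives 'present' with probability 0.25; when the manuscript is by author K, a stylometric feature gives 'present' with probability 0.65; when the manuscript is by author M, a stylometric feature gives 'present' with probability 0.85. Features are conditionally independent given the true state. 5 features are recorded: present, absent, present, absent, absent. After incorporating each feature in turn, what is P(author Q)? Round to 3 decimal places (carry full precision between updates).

0.472

After 'present': normaliser = 0.25·0.1500 + 0.65·0.1500 + 0.85·0.7000; P(author Q) ≈ 0.0514, P(author K) ≈ 0.1336, P(author M) ≈ 0.8151
After 'absent': normaliser = 0.75·0.0514 + 0.35·0.1336 + 0.15·0.8151; P(author Q) ≈ 0.1856, P(author K) ≈ 0.2252, P(author M) ≈ 0.5891
After 'present': normaliser = 0.25·0.1856 + 0.65·0.2252 + 0.85·0.5891; P(author Q) ≈ 0.0669, P(author K) ≈ 0.2111, P(author M) ≈ 0.7220
After 'absent': normaliser = 0.75·0.0669 + 0.35·0.2111 + 0.15·0.7220; P(author Q) ≈ 0.2160, P(author K) ≈ 0.3180, P(author M) ≈ 0.4661
After 'absent': normaliser = 0.75·0.2160 + 0.35·0.3180 + 0.15·0.4661; P(author Q) ≈ 0.4720, P(author K) ≈ 0.3243, P(author M) ≈ 0.2037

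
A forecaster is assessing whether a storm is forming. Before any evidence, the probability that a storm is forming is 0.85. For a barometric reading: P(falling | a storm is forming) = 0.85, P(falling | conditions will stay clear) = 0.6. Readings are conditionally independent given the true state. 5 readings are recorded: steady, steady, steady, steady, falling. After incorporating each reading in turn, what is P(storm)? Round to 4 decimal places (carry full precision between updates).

After 'steady': P(storm) = 0.15·0.8500 / (0.15·0.8500 + 0.4·0.1500) ≈ 0.6800
After 'steady': P(storm) = 0.15·0.6800 / (0.15·0.6800 + 0.4·0.3200) ≈ 0.4435
After 'steady': P(storm) = 0.15·0.4435 / (0.15·0.4435 + 0.4·0.5565) ≈ 0.2301
After 'steady': P(storm) = 0.15·0.2301 / (0.15·0.2301 + 0.4·0.7699) ≈ 0.1008
After 'falling': P(storm) = 0.85·0.1008 / (0.85·0.1008 + 0.6·0.8992) ≈ 0.1370

0.1370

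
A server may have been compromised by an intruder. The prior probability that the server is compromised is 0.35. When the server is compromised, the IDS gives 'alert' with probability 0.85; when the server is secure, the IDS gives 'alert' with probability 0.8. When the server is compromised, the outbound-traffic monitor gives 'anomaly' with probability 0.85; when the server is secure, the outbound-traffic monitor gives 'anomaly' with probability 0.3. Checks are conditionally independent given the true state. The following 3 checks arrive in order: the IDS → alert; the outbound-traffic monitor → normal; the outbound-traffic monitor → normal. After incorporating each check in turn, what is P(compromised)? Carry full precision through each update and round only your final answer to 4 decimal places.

Apply Bayes' rule sequentially, carrying P(compromised) forward.
After the IDS='alert': P(compromised) = 0.85·0.3500 / (0.85·0.3500 + 0.8·0.6500) ≈ 0.3639
After the outbound-traffic monitor='normal': P(compromised) = 0.15·0.3639 / (0.15·0.3639 + 0.7·0.6361) ≈ 0.1092
After the outbound-traffic monitor='normal': P(compromised) = 0.15·0.1092 / (0.15·0.1092 + 0.7·0.8908) ≈ 0.0256

0.0256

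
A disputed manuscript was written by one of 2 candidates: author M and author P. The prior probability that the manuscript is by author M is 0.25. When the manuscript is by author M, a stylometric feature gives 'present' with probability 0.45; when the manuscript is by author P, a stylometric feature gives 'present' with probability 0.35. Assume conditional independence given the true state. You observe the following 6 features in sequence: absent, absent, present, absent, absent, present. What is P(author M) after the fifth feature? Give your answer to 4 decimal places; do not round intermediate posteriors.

0.1801

After 'absent': P(author M) = 0.55·0.2500 / (0.55·0.2500 + 0.65·0.7500) ≈ 0.2200
After 'absent': P(author M) = 0.55·0.2200 / (0.55·0.2200 + 0.65·0.7800) ≈ 0.1927
After 'present': P(author M) = 0.45·0.1927 / (0.45·0.1927 + 0.35·0.8073) ≈ 0.2348
After 'absent': P(author M) = 0.55·0.2348 / (0.55·0.2348 + 0.65·0.7652) ≈ 0.2061
After 'absent': P(author M) = 0.55·0.2061 / (0.55·0.2061 + 0.65·0.7939) ≈ 0.1801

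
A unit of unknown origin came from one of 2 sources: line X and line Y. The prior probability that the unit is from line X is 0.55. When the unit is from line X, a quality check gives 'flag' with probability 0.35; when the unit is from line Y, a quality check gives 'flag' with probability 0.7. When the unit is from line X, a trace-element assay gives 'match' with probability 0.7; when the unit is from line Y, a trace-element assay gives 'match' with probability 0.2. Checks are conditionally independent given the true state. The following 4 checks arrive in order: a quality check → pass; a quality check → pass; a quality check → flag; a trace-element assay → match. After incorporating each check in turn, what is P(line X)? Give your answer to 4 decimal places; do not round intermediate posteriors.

0.9094

Each posterior becomes the prior for the next update.
After a quality check='pass': P(line X) = 0.65·0.5500 / (0.65·0.5500 + 0.3·0.4500) ≈ 0.7259
After a quality check='pass': P(line X) = 0.65·0.7259 / (0.65·0.7259 + 0.3·0.2741) ≈ 0.8516
After a quality check='flag': P(line X) = 0.35·0.8516 / (0.35·0.8516 + 0.7·0.1484) ≈ 0.7415
After a trace-element assay='match': P(line X) = 0.7·0.7415 / (0.7·0.7415 + 0.2·0.2585) ≈ 0.9094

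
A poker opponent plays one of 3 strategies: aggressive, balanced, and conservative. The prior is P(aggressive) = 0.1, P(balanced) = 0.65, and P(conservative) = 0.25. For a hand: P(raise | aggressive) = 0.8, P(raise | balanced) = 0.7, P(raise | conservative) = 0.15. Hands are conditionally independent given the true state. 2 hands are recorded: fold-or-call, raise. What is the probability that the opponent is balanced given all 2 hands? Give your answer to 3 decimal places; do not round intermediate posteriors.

After 'fold-or-call': normaliser = 0.2·0.1000 + 0.3·0.6500 + 0.85·0.2500; P(aggressive) ≈ 0.0468, P(balanced) ≈ 0.4561, P(conservative) ≈ 0.4971
After 'raise': normaliser = 0.8·0.0468 + 0.7·0.4561 + 0.15·0.4971; P(aggressive) ≈ 0.0868, P(balanced) ≈ 0.7403, P(conservative) ≈ 0.1729

0.740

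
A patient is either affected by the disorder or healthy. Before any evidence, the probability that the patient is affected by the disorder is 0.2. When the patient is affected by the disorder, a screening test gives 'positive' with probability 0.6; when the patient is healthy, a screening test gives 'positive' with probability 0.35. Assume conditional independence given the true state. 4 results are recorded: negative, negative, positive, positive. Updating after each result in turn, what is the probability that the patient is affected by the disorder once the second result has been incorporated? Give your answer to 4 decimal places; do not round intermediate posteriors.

0.0865

Apply Bayes' rule sequentially, carrying P(affected) forward.
After 'negative': P(affected) = 0.4·0.2000 / (0.4·0.2000 + 0.65·0.8000) ≈ 0.1333
After 'negative': P(affected) = 0.4·0.1333 / (0.4·0.1333 + 0.65·0.8667) ≈ 0.0865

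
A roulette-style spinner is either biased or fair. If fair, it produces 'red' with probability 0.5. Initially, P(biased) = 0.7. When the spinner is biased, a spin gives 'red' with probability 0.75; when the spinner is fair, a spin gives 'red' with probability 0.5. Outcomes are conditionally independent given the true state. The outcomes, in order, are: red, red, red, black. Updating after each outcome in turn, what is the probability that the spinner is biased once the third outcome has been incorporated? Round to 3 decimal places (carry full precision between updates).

0.887

After 'red': P(biased) = 0.75·0.7000 / (0.75·0.7000 + 0.5·0.3000) ≈ 0.7778
After 'red': P(biased) = 0.75·0.7778 / (0.75·0.7778 + 0.5·0.2222) ≈ 0.8400
After 'red': P(biased) = 0.75·0.8400 / (0.75·0.8400 + 0.5·0.1600) ≈ 0.8873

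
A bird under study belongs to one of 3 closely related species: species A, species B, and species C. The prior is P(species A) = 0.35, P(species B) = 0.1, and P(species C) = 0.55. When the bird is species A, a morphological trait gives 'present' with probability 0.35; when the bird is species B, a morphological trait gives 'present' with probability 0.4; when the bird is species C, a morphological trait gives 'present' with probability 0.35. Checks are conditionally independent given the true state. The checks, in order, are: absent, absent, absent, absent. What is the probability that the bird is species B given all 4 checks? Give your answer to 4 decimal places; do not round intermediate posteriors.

After 'absent': normaliser = 0.65·0.3500 + 0.6·0.1000 + 0.65·0.5500; P(species A) ≈ 0.3527, P(species B) ≈ 0.0930, P(species C) ≈ 0.5543
After 'absent': normaliser = 0.65·0.3527 + 0.6·0.0930 + 0.65·0.5543; P(species A) ≈ 0.3553, P(species B) ≈ 0.0865, P(species C) ≈ 0.5583
After 'absent': normaliser = 0.65·0.3553 + 0.6·0.0865 + 0.65·0.5583; P(species A) ≈ 0.3576, P(species B) ≈ 0.0804, P(species C) ≈ 0.5620
After 'absent': normaliser = 0.65·0.3576 + 0.6·0.0804 + 0.65·0.5620; P(species A) ≈ 0.3599, P(species B) ≈ 0.0746, P(species C) ≈ 0.5655

0.0746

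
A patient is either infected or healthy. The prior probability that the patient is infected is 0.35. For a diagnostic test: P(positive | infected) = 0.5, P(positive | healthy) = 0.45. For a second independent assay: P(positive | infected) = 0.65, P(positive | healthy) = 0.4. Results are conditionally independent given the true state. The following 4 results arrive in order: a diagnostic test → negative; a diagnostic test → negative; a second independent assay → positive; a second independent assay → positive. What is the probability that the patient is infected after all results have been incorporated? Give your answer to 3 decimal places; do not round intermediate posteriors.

Apply Bayes' rule sequentially, carrying P(infected) forward.
After a diagnostic test='negative': P(infected) = 0.5·0.3500 / (0.5·0.3500 + 0.55·0.6500) ≈ 0.3286
After a diagnostic test='negative': P(infected) = 0.5·0.3286 / (0.5·0.3286 + 0.55·0.6714) ≈ 0.3080
After a second independent assay='positive': P(infected) = 0.65·0.3080 / (0.65·0.3080 + 0.4·0.6920) ≈ 0.4197
After a second independent assay='positive': P(infected) = 0.65·0.4197 / (0.65·0.4197 + 0.4·0.5803) ≈ 0.5403

0.540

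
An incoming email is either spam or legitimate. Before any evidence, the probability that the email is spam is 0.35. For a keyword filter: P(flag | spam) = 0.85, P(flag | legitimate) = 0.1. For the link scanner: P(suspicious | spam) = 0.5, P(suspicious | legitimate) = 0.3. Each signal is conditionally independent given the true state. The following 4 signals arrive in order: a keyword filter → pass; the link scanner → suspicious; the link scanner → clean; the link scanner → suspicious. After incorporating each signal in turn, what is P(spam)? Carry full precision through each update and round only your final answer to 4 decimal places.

Apply Bayes' rule sequentially, carrying P(spam) forward.
After a keyword filter='pass': P(spam) = 0.15·0.3500 / (0.15·0.3500 + 0.9·0.6500) ≈ 0.0824
After the link scanner='suspicious': P(spam) = 0.5·0.0824 / (0.5·0.0824 + 0.3·0.9176) ≈ 0.1301
After the link scanner='clean': P(spam) = 0.5·0.1301 / (0.5·0.1301 + 0.7·0.8699) ≈ 0.0965
After the link scanner='suspicious': P(spam) = 0.5·0.0965 / (0.5·0.0965 + 0.3·0.9035) ≈ 0.1511

0.1511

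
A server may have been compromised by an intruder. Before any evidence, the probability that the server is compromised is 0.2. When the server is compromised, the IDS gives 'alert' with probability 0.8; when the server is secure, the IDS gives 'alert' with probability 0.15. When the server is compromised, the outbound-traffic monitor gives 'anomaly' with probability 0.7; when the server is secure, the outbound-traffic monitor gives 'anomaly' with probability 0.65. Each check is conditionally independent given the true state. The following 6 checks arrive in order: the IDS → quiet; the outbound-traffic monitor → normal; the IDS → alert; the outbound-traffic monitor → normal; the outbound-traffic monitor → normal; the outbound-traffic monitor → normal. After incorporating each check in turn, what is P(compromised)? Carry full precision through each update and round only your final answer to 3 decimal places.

0.145

Apply Bayes' rule sequentially, carrying P(compromised) forward.
After the IDS='quiet': P(compromised) = 0.2·0.2000 / (0.2·0.2000 + 0.85·0.8000) ≈ 0.0556
After the outbound-traffic monitor='normal': P(compromised) = 0.3·0.0556 / (0.3·0.0556 + 0.35·0.9444) ≈ 0.0480
After the IDS='alert': P(compromised) = 0.8·0.0480 / (0.8·0.0480 + 0.15·0.9520) ≈ 0.2119
After the outbound-traffic monitor='normal': P(compromised) = 0.3·0.2119 / (0.3·0.2119 + 0.35·0.7881) ≈ 0.1873
After the outbound-traffic monitor='normal': P(compromised) = 0.3·0.1873 / (0.3·0.1873 + 0.35·0.8127) ≈ 0.1650
After the outbound-traffic monitor='normal': P(compromised) = 0.3·0.1650 / (0.3·0.1650 + 0.35·0.8350) ≈ 0.1448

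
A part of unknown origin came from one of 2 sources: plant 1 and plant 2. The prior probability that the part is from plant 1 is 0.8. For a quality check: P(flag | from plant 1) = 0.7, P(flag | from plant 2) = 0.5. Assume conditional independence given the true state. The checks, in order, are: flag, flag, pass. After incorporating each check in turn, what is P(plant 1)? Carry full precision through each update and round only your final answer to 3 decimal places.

0.825

Apply Bayes' rule sequentially, carrying P(plant 1) forward.
After 'flag': P(plant 1) = 0.7·0.8000 / (0.7·0.8000 + 0.5·0.2000) ≈ 0.8485
After 'flag': P(plant 1) = 0.7·0.8485 / (0.7·0.8485 + 0.5·0.1515) ≈ 0.8869
After 'pass': P(plant 1) = 0.3·0.8869 / (0.3·0.8869 + 0.5·0.1131) ≈ 0.8247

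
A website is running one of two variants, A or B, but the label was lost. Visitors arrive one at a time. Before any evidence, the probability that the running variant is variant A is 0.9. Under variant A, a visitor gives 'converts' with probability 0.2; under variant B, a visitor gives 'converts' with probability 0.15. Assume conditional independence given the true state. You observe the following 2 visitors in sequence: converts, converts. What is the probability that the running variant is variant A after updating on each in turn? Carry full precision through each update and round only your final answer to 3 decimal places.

0.941

After 'converts': P(A) = 0.2·0.9000 / (0.2·0.9000 + 0.15·0.1000) ≈ 0.9231
After 'converts': P(A) = 0.2·0.9231 / (0.2·0.9231 + 0.15·0.0769) ≈ 0.9412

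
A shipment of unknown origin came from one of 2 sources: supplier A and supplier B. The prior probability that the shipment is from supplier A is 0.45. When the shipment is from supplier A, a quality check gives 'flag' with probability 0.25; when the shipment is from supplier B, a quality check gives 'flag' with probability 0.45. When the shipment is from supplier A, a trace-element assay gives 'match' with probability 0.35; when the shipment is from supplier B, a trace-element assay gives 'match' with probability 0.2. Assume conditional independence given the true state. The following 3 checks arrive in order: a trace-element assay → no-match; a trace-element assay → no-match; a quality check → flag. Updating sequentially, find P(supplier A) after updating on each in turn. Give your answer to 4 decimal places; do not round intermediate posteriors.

After a trace-element assay='no-match': P(supplier A) = 0.65·0.4500 / (0.65·0.4500 + 0.8·0.5500) ≈ 0.3993
After a trace-element assay='no-match': P(supplier A) = 0.65·0.3993 / (0.65·0.3993 + 0.8·0.6007) ≈ 0.3507
After a quality check='flag': P(supplier A) = 0.25·0.3507 / (0.25·0.3507 + 0.45·0.6493) ≈ 0.2308

0.2308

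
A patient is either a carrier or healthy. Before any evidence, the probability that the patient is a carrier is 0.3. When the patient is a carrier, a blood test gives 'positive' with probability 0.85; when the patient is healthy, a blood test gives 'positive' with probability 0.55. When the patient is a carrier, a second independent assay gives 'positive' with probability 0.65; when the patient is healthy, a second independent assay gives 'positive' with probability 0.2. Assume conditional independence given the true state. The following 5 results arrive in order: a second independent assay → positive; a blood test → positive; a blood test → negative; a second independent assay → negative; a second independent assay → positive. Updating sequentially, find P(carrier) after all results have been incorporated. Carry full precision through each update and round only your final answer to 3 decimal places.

Each posterior becomes the prior for the next update.
After a second independent assay='positive': P(carrier) = 0.65·0.3000 / (0.65·0.3000 + 0.2·0.7000) ≈ 0.5821
After a blood test='positive': P(carrier) = 0.85·0.5821 / (0.85·0.5821 + 0.55·0.4179) ≈ 0.6828
After a blood test='negative': P(carrier) = 0.15·0.6828 / (0.15·0.6828 + 0.45·0.3172) ≈ 0.4178
After a second independent assay='negative': P(carrier) = 0.35·0.4178 / (0.35·0.4178 + 0.8·0.5822) ≈ 0.2389
After a second independent assay='positive': P(carrier) = 0.65·0.2389 / (0.65·0.2389 + 0.2·0.7611) ≈ 0.5050

0.505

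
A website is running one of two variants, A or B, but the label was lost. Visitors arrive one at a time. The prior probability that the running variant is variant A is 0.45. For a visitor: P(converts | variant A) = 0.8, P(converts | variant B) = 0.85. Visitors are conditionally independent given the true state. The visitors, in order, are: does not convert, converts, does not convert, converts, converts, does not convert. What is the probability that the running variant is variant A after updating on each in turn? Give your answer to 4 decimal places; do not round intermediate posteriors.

After 'does not convert': P(A) = 0.2·0.4500 / (0.2·0.4500 + 0.15·0.5500) ≈ 0.5217
After 'converts': P(A) = 0.8·0.5217 / (0.8·0.5217 + 0.85·0.4783) ≈ 0.5066
After 'does not convert': P(A) = 0.2·0.5066 / (0.2·0.5066 + 0.15·0.4934) ≈ 0.5779
After 'converts': P(A) = 0.8·0.5779 / (0.8·0.5779 + 0.85·0.4221) ≈ 0.5630
After 'converts': P(A) = 0.8·0.5630 / (0.8·0.5630 + 0.85·0.4370) ≈ 0.5481
After 'does not convert': P(A) = 0.2·0.5481 / (0.2·0.5481 + 0.15·0.4519) ≈ 0.6179

0.6179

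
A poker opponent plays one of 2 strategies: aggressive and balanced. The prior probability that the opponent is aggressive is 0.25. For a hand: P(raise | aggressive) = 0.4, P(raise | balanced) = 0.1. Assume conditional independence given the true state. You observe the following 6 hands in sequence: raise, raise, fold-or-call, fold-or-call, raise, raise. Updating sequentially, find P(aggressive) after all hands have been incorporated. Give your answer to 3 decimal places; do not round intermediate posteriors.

0.974

After 'raise': P(aggressive) = 0.4·0.2500 / (0.4·0.2500 + 0.1·0.7500) ≈ 0.5714
After 'raise': P(aggressive) = 0.4·0.5714 / (0.4·0.5714 + 0.1·0.4286) ≈ 0.8421
After 'fold-or-call': P(aggressive) = 0.6·0.8421 / (0.6·0.8421 + 0.9·0.1579) ≈ 0.7805
After 'fold-or-call': P(aggressive) = 0.6·0.7805 / (0.6·0.7805 + 0.9·0.2195) ≈ 0.7033
After 'raise': P(aggressive) = 0.4·0.7033 / (0.4·0.7033 + 0.1·0.2967) ≈ 0.9046
After 'raise': P(aggressive) = 0.4·0.9046 / (0.4·0.9046 + 0.1·0.0954) ≈ 0.9743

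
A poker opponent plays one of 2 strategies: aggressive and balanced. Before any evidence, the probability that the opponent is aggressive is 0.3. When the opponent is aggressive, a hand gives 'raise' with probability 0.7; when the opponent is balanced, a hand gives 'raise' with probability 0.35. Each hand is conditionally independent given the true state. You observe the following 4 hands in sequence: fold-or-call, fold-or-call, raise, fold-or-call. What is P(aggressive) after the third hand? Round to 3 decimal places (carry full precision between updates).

0.154

Each posterior becomes the prior for the next update.
After 'fold-or-call': P(aggressive) = 0.3·0.3000 / (0.3·0.3000 + 0.65·0.7000) ≈ 0.1651
After 'fold-or-call': P(aggressive) = 0.3·0.1651 / (0.3·0.1651 + 0.65·0.8349) ≈ 0.0837
After 'raise': P(aggressive) = 0.7·0.0837 / (0.7·0.0837 + 0.35·0.9163) ≈ 0.1544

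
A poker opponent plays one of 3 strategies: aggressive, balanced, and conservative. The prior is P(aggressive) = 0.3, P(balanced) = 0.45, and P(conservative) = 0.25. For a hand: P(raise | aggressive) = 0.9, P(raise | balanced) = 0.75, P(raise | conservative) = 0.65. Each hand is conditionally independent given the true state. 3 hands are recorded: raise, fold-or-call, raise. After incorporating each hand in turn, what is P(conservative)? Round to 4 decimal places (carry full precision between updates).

Each posterior becomes the prior for the next update.
After 'raise': normaliser = 0.9·0.3000 + 0.75·0.4500 + 0.65·0.2500; P(aggressive) ≈ 0.3506, P(balanced) ≈ 0.4383, P(conservative) ≈ 0.2110
After 'fold-or-call': normaliser = 0.1·0.3506 + 0.25·0.4383 + 0.35·0.2110; P(aggressive) ≈ 0.1605, P(balanced) ≈ 0.5015, P(conservative) ≈ 0.3380
After 'raise': normaliser = 0.9·0.1605 + 0.75·0.5015 + 0.65·0.3380; P(aggressive) ≈ 0.1951, P(balanced) ≈ 0.5081, P(conservative) ≈ 0.2968

0.2968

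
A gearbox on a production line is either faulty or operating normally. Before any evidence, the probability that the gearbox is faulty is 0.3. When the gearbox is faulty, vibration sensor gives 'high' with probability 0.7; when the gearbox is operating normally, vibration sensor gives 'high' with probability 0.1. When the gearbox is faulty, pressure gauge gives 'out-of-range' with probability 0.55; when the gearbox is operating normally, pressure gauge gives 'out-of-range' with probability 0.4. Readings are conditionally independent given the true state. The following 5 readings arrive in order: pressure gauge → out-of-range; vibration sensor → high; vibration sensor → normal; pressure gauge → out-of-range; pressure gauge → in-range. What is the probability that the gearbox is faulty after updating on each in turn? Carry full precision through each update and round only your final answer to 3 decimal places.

Apply Bayes' rule sequentially, carrying P(faulty) forward.
After pressure gauge='out-of-range': P(faulty) = 0.55·0.3000 / (0.55·0.3000 + 0.4·0.7000) ≈ 0.3708
After vibration sensor='high': P(faulty) = 0.7·0.3708 / (0.7·0.3708 + 0.1·0.6292) ≈ 0.8049
After vibration sensor='normal': P(faulty) = 0.3·0.8049 / (0.3·0.8049 + 0.9·0.1951) ≈ 0.5789
After pressure gauge='out-of-range': P(faulty) = 0.55·0.5789 / (0.55·0.5789 + 0.4·0.4211) ≈ 0.6541
After pressure gauge='in-range': P(faulty) = 0.45·0.6541 / (0.45·0.6541 + 0.6·0.3459) ≈ 0.5864

0.586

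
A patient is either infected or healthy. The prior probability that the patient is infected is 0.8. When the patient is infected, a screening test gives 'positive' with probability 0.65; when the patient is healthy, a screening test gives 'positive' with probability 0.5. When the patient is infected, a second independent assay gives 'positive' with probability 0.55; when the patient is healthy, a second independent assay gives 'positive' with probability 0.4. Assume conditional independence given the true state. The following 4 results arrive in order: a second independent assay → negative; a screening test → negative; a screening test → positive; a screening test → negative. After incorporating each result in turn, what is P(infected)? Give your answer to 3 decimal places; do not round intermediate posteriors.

0.656

After a second independent assay='negative': P(infected) = 0.45·0.8000 / (0.45·0.8000 + 0.6·0.2000) ≈ 0.7500
After a screening test='negative': P(infected) = 0.35·0.7500 / (0.35·0.7500 + 0.5·0.2500) ≈ 0.6774
After a screening test='positive': P(infected) = 0.65·0.6774 / (0.65·0.6774 + 0.5·0.3226) ≈ 0.7319
After a screening test='negative': P(infected) = 0.35·0.7319 / (0.35·0.7319 + 0.5·0.2681) ≈ 0.6565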